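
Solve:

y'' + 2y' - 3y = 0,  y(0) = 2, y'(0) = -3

General solution: y = C₁e^x + C₂e^(-3x)
Applying ICs: C₁ = 3/4, C₂ = 5/4
Particular solution: y = (3/4)e^x + (5/4)e^(-3x)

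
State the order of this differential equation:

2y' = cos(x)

The order is 1 (highest derivative is of order 1).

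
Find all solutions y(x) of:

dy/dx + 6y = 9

Using integrating factor method:

General solution: y = 3/2 + Ce^(-6x)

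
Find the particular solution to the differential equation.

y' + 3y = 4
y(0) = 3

General solution: y = 4/3 + Ce^(-3x)
Applying y(0) = 3: C = 3 - 4/3 = 5/3
Particular solution: y = 4/3 + (5/3)e^(-3x)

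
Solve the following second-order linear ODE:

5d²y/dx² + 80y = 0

Characteristic equation: 5r² + 80 = 0
Divide by 5: r² + 16 = 0
Roots: r = ±4i (complex conjugates)
General solution: y = C₁cos(4x) + C₂sin(4x)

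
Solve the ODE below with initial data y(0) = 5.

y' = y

General solution: y = Ce^x
Applying IC y(0) = 5:
Particular solution: y = 5e^x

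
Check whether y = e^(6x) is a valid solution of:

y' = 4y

Verification:
y = e^(6x)
y' = 6e^(6x)
But 4y = 4e^(6x)
y' ≠ 4y — the derivative does not match

No, it is not a solution.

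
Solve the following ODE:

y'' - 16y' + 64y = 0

Characteristic equation: r² - 16r + 64 = 0
Factored: (r - 8)² = 0
Repeated root: r = 8
General solution: y = (C₁ + C₂x)e^(8x)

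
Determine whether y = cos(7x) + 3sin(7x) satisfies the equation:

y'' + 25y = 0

Verification:
y'' = -49cos(7x) - 147sin(7x)
y'' + 25y ≠ 0 (frequency mismatch: got 49 instead of 25)

No, it is not a solution.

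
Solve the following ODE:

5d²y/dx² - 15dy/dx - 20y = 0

Characteristic equation: 5r² - 15r - 20 = 0
Divide by 5: r² - 3r - 4 = 0
Roots: r = 4, -1 (distinct real)
General solution: y = C₁e^(4x) + C₂e^(-x)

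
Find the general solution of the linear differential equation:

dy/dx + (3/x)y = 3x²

Using integrating factor method:

General solution: y = (1/2)x^3 + Cx^(-3)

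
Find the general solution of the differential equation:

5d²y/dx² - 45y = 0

Characteristic equation: 5r² - 45 = 0
Divide by 5: r² - 9 = 0
Roots: r = 3, -3 (distinct real)
General solution: y = C₁e^(3x) + C₂e^(-3x)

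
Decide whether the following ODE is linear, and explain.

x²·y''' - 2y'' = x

Linear (y and its derivatives appear to the first power only, no products of y terms)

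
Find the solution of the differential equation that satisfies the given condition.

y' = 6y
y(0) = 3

General solution: y = Ce^(6x)
Applying IC y(0) = 3:
Particular solution: y = 3e^(6x)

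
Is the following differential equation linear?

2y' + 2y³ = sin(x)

No. Nonlinear (y³ term)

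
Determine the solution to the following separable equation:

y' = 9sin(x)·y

Separating variables and integrating:
ln|y| = -9cos(x) + C

General solution: y = Ce^(-9cos(x))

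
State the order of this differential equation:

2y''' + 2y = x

The order is 3 (highest derivative is of order 3).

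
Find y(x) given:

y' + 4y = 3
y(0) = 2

General solution: y = 3/4 + Ce^(-4x)
Applying y(0) = 2: C = 2 - 3/4 = 5/4
Particular solution: y = 3/4 + (5/4)e^(-4x)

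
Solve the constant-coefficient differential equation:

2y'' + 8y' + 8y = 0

Characteristic equation: 2r² + 8r + 8 = 0
Divide by 2: r² + 4r + 4 = 0
Factored: (r + 2)² = 0
Repeated root: r = -2
General solution: y = (C₁ + C₂x)e^(-2x)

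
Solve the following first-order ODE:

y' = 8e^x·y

Separating variables and integrating:
ln|y| = 8e^x + C

General solution: y = Ce^(8e^x)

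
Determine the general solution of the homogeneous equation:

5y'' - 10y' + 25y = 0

Characteristic equation: 5r² - 10r + 25 = 0
Divide by 5: r² - 2r + 5 = 0
Roots: r = 1 ± 2i (complex conjugates)
General solution: y = e^x(C₁cos(2x) + C₂sin(2x))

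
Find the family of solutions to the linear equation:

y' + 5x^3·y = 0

Using integrating factor method:

General solution: y = Ce^(-5x^4/4)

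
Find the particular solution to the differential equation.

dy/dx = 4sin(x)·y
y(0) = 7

General solution: y = Ce^(-4cos(x))
Applying IC y(0) = 7:
Particular solution: y = 7e^(4(1-cos(x)))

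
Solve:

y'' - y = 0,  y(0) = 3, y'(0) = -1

General solution: y = C₁e^x + C₂e^(-x)
Applying ICs: C₁ = 1, C₂ = 2
Particular solution: y = e^x + 2e^(-x)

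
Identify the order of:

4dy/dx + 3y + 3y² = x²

The order is 1 (highest derivative is of order 1).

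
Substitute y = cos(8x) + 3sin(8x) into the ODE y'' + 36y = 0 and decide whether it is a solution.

Verification:
y'' = -64cos(8x) - 192sin(8x)
y'' + 36y ≠ 0 (frequency mismatch: got 64 instead of 36)

No, it is not a solution.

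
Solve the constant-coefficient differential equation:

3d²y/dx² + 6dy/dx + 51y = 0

Characteristic equation: 3r² + 6r + 51 = 0
Divide by 3: r² + 2r + 17 = 0
Roots: r = -1 ± 4i (complex conjugates)
General solution: y = e^(-x)(C₁cos(4x) + C₂sin(4x))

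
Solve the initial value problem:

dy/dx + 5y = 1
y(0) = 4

General solution: y = 1/5 + Ce^(-5x)
Applying y(0) = 4: C = 4 - 1/5 = 19/5
Particular solution: y = 1/5 + (19/5)e^(-5x)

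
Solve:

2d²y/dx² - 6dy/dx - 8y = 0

Characteristic equation: 2r² - 6r - 8 = 0
Divide by 2: r² - 3r - 4 = 0
Roots: r = 4, -1 (distinct real)
General solution: y = C₁e^(4x) + C₂e^(-x)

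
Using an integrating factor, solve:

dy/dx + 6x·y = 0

Using integrating factor method:

General solution: y = Ce^(-3x^2)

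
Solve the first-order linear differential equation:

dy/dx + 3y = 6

Using integrating factor method:

General solution: y = 2 + Ce^(-3x)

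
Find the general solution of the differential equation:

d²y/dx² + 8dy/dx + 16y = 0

Characteristic equation: r² + 8r + 16 = 0
Factored: (r + 4)² = 0
Repeated root: r = -4
General solution: y = (C₁ + C₂x)e^(-4x)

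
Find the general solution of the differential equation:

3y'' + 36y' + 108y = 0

Characteristic equation: 3r² + 36r + 108 = 0
Divide by 3: r² + 12r + 36 = 0
Factored: (r + 6)² = 0
Repeated root: r = -6
General solution: y = (C₁ + C₂x)e^(-6x)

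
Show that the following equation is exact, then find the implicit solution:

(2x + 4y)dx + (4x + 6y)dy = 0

Verify exactness: ∂M/∂y = ∂N/∂x ✓
Find F(x,y) such that ∂F/∂x = M, ∂F/∂y = N
Solution: x² + 4xy + 3y² = C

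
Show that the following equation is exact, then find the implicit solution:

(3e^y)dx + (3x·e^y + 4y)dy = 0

Verify exactness: ∂M/∂y = ∂N/∂x ✓
Find F(x,y) such that ∂F/∂x = M, ∂F/∂y = N
Solution: 3x·e^y + 2y² = C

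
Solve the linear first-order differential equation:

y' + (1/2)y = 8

Using integrating factor method:

General solution: y = 16 + Ce^(-x/2)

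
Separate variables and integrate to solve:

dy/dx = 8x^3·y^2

Separating variables and integrating:
-1/y = 2x^4 + C

General solution: y^-1 = -2x^4 + C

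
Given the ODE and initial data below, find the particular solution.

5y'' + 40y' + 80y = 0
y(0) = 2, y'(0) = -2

General solution: y = (C₁ + C₂x)e^(-4x)
Repeated root r = -4
Applying ICs: C₁ = 2, C₂ = 6
Particular solution: y = (2 + 6x)e^(-4x)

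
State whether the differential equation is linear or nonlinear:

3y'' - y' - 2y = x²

Linear (y and its derivatives appear to the first power only, no products of y terms)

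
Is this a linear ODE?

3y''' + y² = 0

No. Nonlinear (y² term)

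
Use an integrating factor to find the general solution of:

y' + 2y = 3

Using integrating factor method:

General solution: y = 3/2 + Ce^(-2x)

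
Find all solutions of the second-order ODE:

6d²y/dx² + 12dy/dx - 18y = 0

Characteristic equation: 6r² + 12r - 18 = 0
Divide by 6: r² + 2r - 3 = 0
Roots: r = 1, -3 (distinct real)
General solution: y = C₁e^x + C₂e^(-3x)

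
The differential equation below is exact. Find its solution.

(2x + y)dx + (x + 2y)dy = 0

Verify exactness: ∂M/∂y = ∂N/∂x ✓
Find F(x,y) such that ∂F/∂x = M, ∂F/∂y = N
Solution: x² + xy + y² = C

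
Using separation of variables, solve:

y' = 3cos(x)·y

Separating variables and integrating:
ln|y| = 3sin(x) + C

General solution: y = Ce^(3sin(x))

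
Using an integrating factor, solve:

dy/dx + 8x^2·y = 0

Using integrating factor method:

General solution: y = Ce^(-8x^3/3)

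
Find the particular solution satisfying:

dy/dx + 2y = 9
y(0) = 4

General solution: y = 9/2 + Ce^(-2x)
Applying y(0) = 4: C = 4 - 9/2 = -1/2
Particular solution: y = 9/2 - (1/2)e^(-2x)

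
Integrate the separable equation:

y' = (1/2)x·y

Separating variables and integrating:
ln|y| = x^2/4 + C

General solution: y = Ce^(x^2/4)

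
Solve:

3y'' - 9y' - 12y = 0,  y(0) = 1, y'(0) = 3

General solution: y = C₁e^(4x) + C₂e^(-x)
Applying ICs: C₁ = 4/5, C₂ = 1/5
Particular solution: y = (4/5)e^(4x) + (1/5)e^(-x)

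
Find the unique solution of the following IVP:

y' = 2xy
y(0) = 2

General solution: y = Ce^(x²)
Applying IC y(0) = 2:
Particular solution: y = 2e^(x²)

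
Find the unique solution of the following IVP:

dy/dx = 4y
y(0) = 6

General solution: y = Ce^(4x)
Applying IC y(0) = 6:
Particular solution: y = 6e^(4x)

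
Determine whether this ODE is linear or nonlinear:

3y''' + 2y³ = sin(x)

Nonlinear (y³ term)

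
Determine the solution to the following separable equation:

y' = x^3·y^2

Separating variables and integrating:
-1/y = x^4/4 + C

General solution: y^-1 = (-1/4)x^4 + C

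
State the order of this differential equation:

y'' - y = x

The order is 2 (highest derivative is of order 2).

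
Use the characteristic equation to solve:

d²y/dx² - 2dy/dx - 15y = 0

Characteristic equation: r² - 2r - 15 = 0
Roots: r = 5, -3 (distinct real)
General solution: y = C₁e^(5x) + C₂e^(-3x)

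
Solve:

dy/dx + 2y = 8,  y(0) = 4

General solution: y = 4 + Ce^(-2x)
Applying y(0) = 4: C = 4 - 4 = 0
Particular solution: y = 4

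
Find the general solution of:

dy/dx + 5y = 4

Using integrating factor method:

General solution: y = 4/5 + Ce^(-5x)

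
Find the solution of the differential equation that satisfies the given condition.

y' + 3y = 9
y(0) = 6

General solution: y = 3 + Ce^(-3x)
Applying y(0) = 6: C = 6 - 3 = 3
Particular solution: y = 3 + 3e^(-3x)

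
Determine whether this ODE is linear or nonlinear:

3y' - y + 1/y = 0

Nonlinear (1/y term)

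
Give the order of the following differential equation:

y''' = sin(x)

The order is 3 (highest derivative is of order 3).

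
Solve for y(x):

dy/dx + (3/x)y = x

Using integrating factor method:

General solution: y = (1/5)x^2 + Cx^(-3)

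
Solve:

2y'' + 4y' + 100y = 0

Characteristic equation: 2r² + 4r + 100 = 0
Divide by 2: r² + 2r + 50 = 0
Roots: r = -1 ± 7i (complex conjugates)
General solution: y = e^(-x)(C₁cos(7x) + C₂sin(7x))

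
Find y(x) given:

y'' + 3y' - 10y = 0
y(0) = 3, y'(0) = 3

General solution: y = C₁e^(2x) + C₂e^(-5x)
Applying ICs: C₁ = 18/7, C₂ = 3/7
Particular solution: y = (18/7)e^(2x) + (3/7)e^(-5x)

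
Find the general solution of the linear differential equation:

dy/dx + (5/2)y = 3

Using integrating factor method:

General solution: y = 6/5 + Ce^(-5x/2)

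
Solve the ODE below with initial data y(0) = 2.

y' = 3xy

General solution: y = Ce^(3x²/2)
Applying IC y(0) = 2:
Particular solution: y = 2e^(3x²/2)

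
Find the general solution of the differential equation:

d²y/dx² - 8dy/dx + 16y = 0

Characteristic equation: r² - 8r + 16 = 0
Factored: (r - 4)² = 0
Repeated root: r = 4
General solution: y = (C₁ + C₂x)e^(4x)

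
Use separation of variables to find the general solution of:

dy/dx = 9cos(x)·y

Separating variables and integrating:
ln|y| = 9sin(x) + C

General solution: y = Ce^(9sin(x))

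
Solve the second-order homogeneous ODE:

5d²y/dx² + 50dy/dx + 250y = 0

Characteristic equation: 5r² + 50r + 250 = 0
Divide by 5: r² + 10r + 50 = 0
Roots: r = -5 ± 5i (complex conjugates)
General solution: y = e^(-5x)(C₁cos(5x) + C₂sin(5x))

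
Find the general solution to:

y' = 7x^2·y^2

Separating variables and integrating:
-1/y = 7x^3/3 + C

General solution: y^-1 = (-7/3)x^3 + C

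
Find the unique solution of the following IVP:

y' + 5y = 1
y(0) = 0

General solution: y = 1/5 + Ce^(-5x)
Applying y(0) = 0: C = 0 - 1/5 = -1/5
Particular solution: y = 1/5 - (1/5)e^(-5x)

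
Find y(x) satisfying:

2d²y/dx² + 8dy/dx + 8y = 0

Characteristic equation: 2r² + 8r + 8 = 0
Divide by 2: r² + 4r + 4 = 0
Factored: (r + 2)² = 0
Repeated root: r = -2
General solution: y = (C₁ + C₂x)e^(-2x)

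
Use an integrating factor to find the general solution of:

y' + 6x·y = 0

Using integrating factor method:

General solution: y = Ce^(-3x^2)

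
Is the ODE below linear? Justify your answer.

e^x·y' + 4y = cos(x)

Yes. Linear (y and its derivatives appear to the first power only, no products of y terms)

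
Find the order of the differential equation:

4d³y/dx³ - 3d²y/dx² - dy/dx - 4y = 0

The order is 3 (highest derivative is of order 3).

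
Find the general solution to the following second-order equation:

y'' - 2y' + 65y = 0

Characteristic equation: r² - 2r + 65 = 0
Roots: r = 1 ± 8i (complex conjugates)
General solution: y = e^x(C₁cos(8x) + C₂sin(8x))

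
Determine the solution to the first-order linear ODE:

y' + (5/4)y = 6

Using integrating factor method:

General solution: y = 24/5 + Ce^(-5x/4)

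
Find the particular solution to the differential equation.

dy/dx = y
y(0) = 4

General solution: y = Ce^x
Applying IC y(0) = 4:
Particular solution: y = 4e^x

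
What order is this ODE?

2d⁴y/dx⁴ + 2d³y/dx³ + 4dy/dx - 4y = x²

The order is 4 (highest derivative is of order 4).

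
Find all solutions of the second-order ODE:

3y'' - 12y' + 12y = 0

Characteristic equation: 3r² - 12r + 12 = 0
Divide by 3: r² - 4r + 4 = 0
Factored: (r - 2)² = 0
Repeated root: r = 2
General solution: y = (C₁ + C₂x)e^(2x)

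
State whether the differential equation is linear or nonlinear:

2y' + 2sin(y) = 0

Nonlinear (sin(y) is nonlinear in y)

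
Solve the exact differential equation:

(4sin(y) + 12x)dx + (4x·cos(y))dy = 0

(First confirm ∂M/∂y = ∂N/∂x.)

Verify exactness: ∂M/∂y = ∂N/∂x ✓
Find F(x,y) such that ∂F/∂x = M, ∂F/∂y = N
Solution: 4x·sin(y) + 6x² = C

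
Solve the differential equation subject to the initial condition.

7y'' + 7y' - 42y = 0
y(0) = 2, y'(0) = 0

General solution: y = C₁e^(2x) + C₂e^(-3x)
Applying ICs: C₁ = 6/5, C₂ = 4/5
Particular solution: y = (6/5)e^(2x) + (4/5)e^(-3x)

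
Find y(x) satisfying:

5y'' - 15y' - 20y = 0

Characteristic equation: 5r² - 15r - 20 = 0
Divide by 5: r² - 3r - 4 = 0
Roots: r = 4, -1 (distinct real)
General solution: y = C₁e^(4x) + C₂e^(-x)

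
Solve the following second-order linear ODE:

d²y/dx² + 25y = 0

Characteristic equation: r² + 25 = 0
Roots: r = ±5i (complex conjugates)
General solution: y = C₁cos(5x) + C₂sin(5x)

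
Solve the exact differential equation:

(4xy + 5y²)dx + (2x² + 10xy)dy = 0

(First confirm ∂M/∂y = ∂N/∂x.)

Verify exactness: ∂M/∂y = ∂N/∂x ✓
Find F(x,y) such that ∂F/∂x = M, ∂F/∂y = N
Solution: 2x²y + 5xy² = C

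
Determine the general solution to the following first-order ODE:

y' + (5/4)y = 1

Using integrating factor method:

General solution: y = 4/5 + Ce^(-5x/4)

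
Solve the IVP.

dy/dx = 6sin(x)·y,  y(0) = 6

General solution: y = Ce^(-6cos(x))
Applying IC y(0) = 6:
Particular solution: y = 6e^(6(1-cos(x)))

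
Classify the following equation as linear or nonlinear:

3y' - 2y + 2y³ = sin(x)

Nonlinear (y³ term)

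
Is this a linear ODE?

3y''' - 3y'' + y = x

Yes. Linear (y and its derivatives appear to the first power only, no products of y terms)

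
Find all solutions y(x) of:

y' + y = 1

Using integrating factor method:

General solution: y = 1 + Ce^(-x)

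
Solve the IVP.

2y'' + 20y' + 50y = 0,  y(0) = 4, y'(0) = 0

General solution: y = (C₁ + C₂x)e^(-5x)
Repeated root r = -5
Applying ICs: C₁ = 4, C₂ = 20
Particular solution: y = (4 + 20x)e^(-5x)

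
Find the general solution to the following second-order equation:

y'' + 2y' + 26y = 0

Characteristic equation: r² + 2r + 26 = 0
Roots: r = -1 ± 5i (complex conjugates)
General solution: y = e^(-x)(C₁cos(5x) + C₂sin(5x))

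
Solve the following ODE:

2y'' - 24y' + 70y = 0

Characteristic equation: 2r² - 24r + 70 = 0
Divide by 2: r² - 12r + 35 = 0
Roots: r = 5, 7 (distinct real)
General solution: y = C₁e^(5x) + C₂e^(7x)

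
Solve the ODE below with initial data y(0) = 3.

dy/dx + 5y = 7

General solution: y = 7/5 + Ce^(-5x)
Applying y(0) = 3: C = 3 - 7/5 = 8/5
Particular solution: y = 7/5 + (8/5)e^(-5x)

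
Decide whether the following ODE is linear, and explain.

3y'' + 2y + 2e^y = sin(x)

Nonlinear (e^y is nonlinear in y)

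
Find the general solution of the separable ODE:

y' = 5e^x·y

Separating variables and integrating:
ln|y| = 5e^x + C

General solution: y = Ce^(5e^x)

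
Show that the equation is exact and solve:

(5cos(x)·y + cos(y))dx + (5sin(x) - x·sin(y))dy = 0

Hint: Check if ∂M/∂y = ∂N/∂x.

Verify exactness: ∂M/∂y = ∂N/∂x ✓
Find F(x,y) such that ∂F/∂x = M, ∂F/∂y = N
Solution: 5sin(x)·y + x·cos(y) = C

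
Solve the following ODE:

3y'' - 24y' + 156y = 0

Characteristic equation: 3r² - 24r + 156 = 0
Divide by 3: r² - 8r + 52 = 0
Roots: r = 4 ± 6i (complex conjugates)
General solution: y = e^(4x)(C₁cos(6x) + C₂sin(6x))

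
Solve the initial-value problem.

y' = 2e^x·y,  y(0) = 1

General solution: y = Ce^(2e^x)
Applying IC y(0) = 1:
Particular solution: y = e^(2(e^x - 1))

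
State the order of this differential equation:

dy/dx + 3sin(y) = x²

The order is 1 (highest derivative is of order 1).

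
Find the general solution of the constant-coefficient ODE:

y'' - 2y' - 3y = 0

Characteristic equation: r² - 2r - 3 = 0
Roots: r = 3, -1 (distinct real)
General solution: y = C₁e^(3x) + C₂e^(-x)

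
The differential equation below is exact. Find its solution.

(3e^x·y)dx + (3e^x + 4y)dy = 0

Verify exactness: ∂M/∂y = ∂N/∂x ✓
Find F(x,y) such that ∂F/∂x = M, ∂F/∂y = N
Solution: 3e^x·y + 2y² = C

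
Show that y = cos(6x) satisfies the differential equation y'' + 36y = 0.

Verification:
y'' = -36cos(6x)
y'' + 36y = 0 ✓

Yes, it is a solution.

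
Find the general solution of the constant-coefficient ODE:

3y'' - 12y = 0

Characteristic equation: 3r² - 12 = 0
Divide by 3: r² - 4 = 0
Roots: r = 2, -2 (distinct real)
General solution: y = C₁e^(2x) + C₂e^(-2x)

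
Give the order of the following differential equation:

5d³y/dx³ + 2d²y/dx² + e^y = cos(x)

The order is 3 (highest derivative is of order 3).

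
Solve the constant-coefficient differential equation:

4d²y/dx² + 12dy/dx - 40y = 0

Characteristic equation: 4r² + 12r - 40 = 0
Divide by 4: r² + 3r - 10 = 0
Roots: r = 2, -5 (distinct real)
General solution: y = C₁e^(2x) + C₂e^(-5x)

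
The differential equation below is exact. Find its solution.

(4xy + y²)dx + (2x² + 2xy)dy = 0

Verify exactness: ∂M/∂y = ∂N/∂x ✓
Find F(x,y) such that ∂F/∂x = M, ∂F/∂y = N
Solution: 2x²y + xy² = C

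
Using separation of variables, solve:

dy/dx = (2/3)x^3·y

Separating variables and integrating:
ln|y| = x^4/6 + C

General solution: y = Ce^(x^4/6)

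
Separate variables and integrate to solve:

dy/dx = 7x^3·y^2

Separating variables and integrating:
-1/y = 7x^4/4 + C

General solution: y^-1 = (-7/4)x^4 + C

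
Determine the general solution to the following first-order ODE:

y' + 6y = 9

Using integrating factor method:

General solution: y = 3/2 + Ce^(-6x)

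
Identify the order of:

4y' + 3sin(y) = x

The order is 1 (highest derivative is of order 1).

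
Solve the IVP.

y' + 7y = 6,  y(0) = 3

General solution: y = 6/7 + Ce^(-7x)
Applying y(0) = 3: C = 3 - 6/7 = 15/7
Particular solution: y = 6/7 + (15/7)e^(-7x)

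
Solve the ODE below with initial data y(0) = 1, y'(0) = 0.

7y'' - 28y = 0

General solution: y = C₁e^(2x) + C₂e^(-2x)
Applying ICs: C₁ = 1/2, C₂ = 1/2
Particular solution: y = (1/2)e^(2x) + (1/2)e^(-2x)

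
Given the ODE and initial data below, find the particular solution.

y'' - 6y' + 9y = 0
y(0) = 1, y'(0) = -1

General solution: y = (C₁ + C₂x)e^(3x)
Repeated root r = 3
Applying ICs: C₁ = 1, C₂ = -4
Particular solution: y = (1 - 4x)e^(3x)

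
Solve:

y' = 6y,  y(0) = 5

General solution: y = Ce^(6x)
Applying IC y(0) = 5:
Particular solution: y = 5e^(6x)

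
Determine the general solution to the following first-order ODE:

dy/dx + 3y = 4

Using integrating factor method:

General solution: y = 4/3 + Ce^(-3x)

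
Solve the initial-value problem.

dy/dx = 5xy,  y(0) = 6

General solution: y = Ce^(5x²/2)
Applying IC y(0) = 6:
Particular solution: y = 6e^(5x²/2)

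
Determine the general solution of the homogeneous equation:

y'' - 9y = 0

Characteristic equation: r² - 9 = 0
Roots: r = 3, -3 (distinct real)
General solution: y = C₁e^(3x) + C₂e^(-3x)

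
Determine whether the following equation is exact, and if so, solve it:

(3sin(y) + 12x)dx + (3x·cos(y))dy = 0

Verify exactness: ∂M/∂y = ∂N/∂x ✓
Find F(x,y) such that ∂F/∂x = M, ∂F/∂y = N
Solution: 3x·sin(y) + 6x² = C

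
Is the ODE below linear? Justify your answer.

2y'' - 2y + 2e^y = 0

No. Nonlinear (e^y is nonlinear in y)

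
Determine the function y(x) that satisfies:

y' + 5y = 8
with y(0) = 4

General solution: y = 8/5 + Ce^(-5x)
Applying y(0) = 4: C = 4 - 8/5 = 12/5
Particular solution: y = 8/5 + (12/5)e^(-5x)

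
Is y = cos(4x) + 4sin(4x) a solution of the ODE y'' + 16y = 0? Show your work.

Verification:
y'' = -16cos(4x) - 64sin(4x)
y'' + 16y = 0 ✓

Yes, it is a solution.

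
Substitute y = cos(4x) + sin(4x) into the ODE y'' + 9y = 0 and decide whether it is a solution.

Verification:
y'' = -16cos(4x) - 16sin(4x)
y'' + 9y ≠ 0 (frequency mismatch: got 16 instead of 9)

No, it is not a solution.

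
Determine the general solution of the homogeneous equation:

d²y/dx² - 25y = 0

Characteristic equation: r² - 25 = 0
Roots: r = 5, -5 (distinct real)
General solution: y = C₁e^(5x) + C₂e^(-5x)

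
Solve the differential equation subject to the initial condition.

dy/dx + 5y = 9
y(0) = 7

General solution: y = 9/5 + Ce^(-5x)
Applying y(0) = 7: C = 7 - 9/5 = 26/5
Particular solution: y = 9/5 + (26/5)e^(-5x)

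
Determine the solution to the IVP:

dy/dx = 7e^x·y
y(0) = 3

General solution: y = Ce^(7e^x)
Applying IC y(0) = 3:
Particular solution: y = 3e^(7(e^x - 1))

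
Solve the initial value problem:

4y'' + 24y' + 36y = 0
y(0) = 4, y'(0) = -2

General solution: y = (C₁ + C₂x)e^(-3x)
Repeated root r = -3
Applying ICs: C₁ = 4, C₂ = 10
Particular solution: y = (4 + 10x)e^(-3x)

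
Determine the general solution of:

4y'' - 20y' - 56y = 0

Characteristic equation: 4r² - 20r - 56 = 0
Divide by 4: r² - 5r - 14 = 0
Roots: r = 7, -2 (distinct real)
General solution: y = C₁e^(7x) + C₂e^(-2x)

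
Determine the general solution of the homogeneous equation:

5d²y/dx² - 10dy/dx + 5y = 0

Characteristic equation: 5r² - 10r + 5 = 0
Divide by 5: r² - 2r + 1 = 0
Factored: (r - 1)² = 0
Repeated root: r = 1
General solution: y = (C₁ + C₂x)e^x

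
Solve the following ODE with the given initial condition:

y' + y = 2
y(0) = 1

General solution: y = 2 + Ce^(-x)
Applying y(0) = 1: C = 1 - 2 = -1
Particular solution: y = 2 - e^(-x)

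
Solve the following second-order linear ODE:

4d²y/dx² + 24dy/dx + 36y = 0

Characteristic equation: 4r² + 24r + 36 = 0
Divide by 4: r² + 6r + 9 = 0
Factored: (r + 3)² = 0
Repeated root: r = -3
General solution: y = (C₁ + C₂x)e^(-3x)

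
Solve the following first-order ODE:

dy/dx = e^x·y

Separating variables and integrating:
ln|y| = e^x + C

General solution: y = Ce^(e^x)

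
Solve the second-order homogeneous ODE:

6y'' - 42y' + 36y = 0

Characteristic equation: 6r² - 42r + 36 = 0
Divide by 6: r² - 7r + 6 = 0
Roots: r = 1, 6 (distinct real)
General solution: y = C₁e^x + C₂e^(6x)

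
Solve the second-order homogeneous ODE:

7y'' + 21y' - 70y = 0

Characteristic equation: 7r² + 21r - 70 = 0
Divide by 7: r² + 3r - 10 = 0
Roots: r = 2, -5 (distinct real)
General solution: y = C₁e^(2x) + C₂e^(-5x)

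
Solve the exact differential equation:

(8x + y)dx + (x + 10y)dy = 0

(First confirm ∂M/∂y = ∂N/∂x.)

Verify exactness: ∂M/∂y = ∂N/∂x ✓
Find F(x,y) such that ∂F/∂x = M, ∂F/∂y = N
Solution: 4x² + xy + 5y² = C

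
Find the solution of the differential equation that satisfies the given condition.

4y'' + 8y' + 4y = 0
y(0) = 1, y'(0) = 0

General solution: y = (C₁ + C₂x)e^(-x)
Repeated root r = -1
Applying ICs: C₁ = 1, C₂ = 1
Particular solution: y = (1 + x)e^(-x)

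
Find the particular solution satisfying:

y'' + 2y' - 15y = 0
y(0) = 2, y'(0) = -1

General solution: y = C₁e^(3x) + C₂e^(-5x)
Applying ICs: C₁ = 9/8, C₂ = 7/8
Particular solution: y = (9/8)e^(3x) + (7/8)e^(-5x)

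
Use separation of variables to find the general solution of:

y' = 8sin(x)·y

Separating variables and integrating:
ln|y| = -8cos(x) + C

General solution: y = Ce^(-8cos(x))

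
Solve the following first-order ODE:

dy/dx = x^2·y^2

Separating variables and integrating:
-1/y = x^3/3 + C

General solution: y^-1 = (-1/3)x^3 + C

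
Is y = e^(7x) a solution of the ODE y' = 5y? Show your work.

Verification:
y = e^(7x)
y' = 7e^(7x)
But 5y = 5e^(7x)
y' ≠ 5y — the derivative does not match

No, it is not a solution.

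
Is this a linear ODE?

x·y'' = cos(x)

Yes. Linear (y and its derivatives appear to the first power only, no products of y terms)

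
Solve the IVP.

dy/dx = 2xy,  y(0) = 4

General solution: y = Ce^(x²)
Applying IC y(0) = 4:
Particular solution: y = 4e^(x²)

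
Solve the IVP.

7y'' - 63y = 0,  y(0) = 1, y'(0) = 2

General solution: y = C₁e^(3x) + C₂e^(-3x)
Applying ICs: C₁ = 5/6, C₂ = 1/6
Particular solution: y = (5/6)e^(3x) + (1/6)e^(-3x)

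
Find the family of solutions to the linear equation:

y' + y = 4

Using integrating factor method:

General solution: y = 4 + Ce^(-x)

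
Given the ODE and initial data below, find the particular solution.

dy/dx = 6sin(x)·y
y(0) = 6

General solution: y = Ce^(-6cos(x))
Applying IC y(0) = 6:
Particular solution: y = 6e^(6(1-cos(x)))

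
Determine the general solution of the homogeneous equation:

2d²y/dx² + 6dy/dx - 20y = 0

Characteristic equation: 2r² + 6r - 20 = 0
Divide by 2: r² + 3r - 10 = 0
Roots: r = 2, -5 (distinct real)
General solution: y = C₁e^(2x) + C₂e^(-5x)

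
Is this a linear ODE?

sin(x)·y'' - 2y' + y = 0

Yes. Linear (y and its derivatives appear to the first power only, no products of y terms)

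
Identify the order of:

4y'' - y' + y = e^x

The order is 2 (highest derivative is of order 2).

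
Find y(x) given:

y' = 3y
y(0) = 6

General solution: y = Ce^(3x)
Applying IC y(0) = 6:
Particular solution: y = 6e^(3x)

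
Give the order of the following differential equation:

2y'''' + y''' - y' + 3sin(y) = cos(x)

The order is 4 (highest derivative is of order 4).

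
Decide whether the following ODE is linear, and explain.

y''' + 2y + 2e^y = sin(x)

Nonlinear (e^y is nonlinear in y)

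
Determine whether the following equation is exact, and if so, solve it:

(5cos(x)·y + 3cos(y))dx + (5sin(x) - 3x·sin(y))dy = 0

Verify exactness: ∂M/∂y = ∂N/∂x ✓
Find F(x,y) such that ∂F/∂x = M, ∂F/∂y = N
Solution: 5sin(x)·y + 3x·cos(y) = C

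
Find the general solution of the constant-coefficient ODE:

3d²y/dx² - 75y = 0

Characteristic equation: 3r² - 75 = 0
Divide by 3: r² - 25 = 0
Roots: r = 5, -5 (distinct real)
General solution: y = C₁e^(5x) + C₂e^(-5x)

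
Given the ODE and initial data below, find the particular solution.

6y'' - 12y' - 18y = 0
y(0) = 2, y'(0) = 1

General solution: y = C₁e^(3x) + C₂e^(-x)
Applying ICs: C₁ = 3/4, C₂ = 5/4
Particular solution: y = (3/4)e^(3x) + (5/4)e^(-x)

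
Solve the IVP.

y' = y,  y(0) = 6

General solution: y = Ce^x
Applying IC y(0) = 6:
Particular solution: y = 6e^x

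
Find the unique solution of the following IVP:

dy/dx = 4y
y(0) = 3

General solution: y = Ce^(4x)
Applying IC y(0) = 3:
Particular solution: y = 3e^(4x)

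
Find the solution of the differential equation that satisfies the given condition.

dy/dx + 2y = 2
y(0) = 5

General solution: y = 1 + Ce^(-2x)
Applying y(0) = 5: C = 5 - 1 = 4
Particular solution: y = 1 + 4e^(-2x)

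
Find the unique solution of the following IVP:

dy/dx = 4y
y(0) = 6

General solution: y = Ce^(4x)
Applying IC y(0) = 6:
Particular solution: y = 6e^(4x)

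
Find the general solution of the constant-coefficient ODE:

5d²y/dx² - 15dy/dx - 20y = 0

Characteristic equation: 5r² - 15r - 20 = 0
Divide by 5: r² - 3r - 4 = 0
Roots: r = 4, -1 (distinct real)
General solution: y = C₁e^(4x) + C₂e^(-x)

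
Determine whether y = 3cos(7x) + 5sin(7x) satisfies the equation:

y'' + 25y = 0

Verification:
y'' = -147cos(7x) - 245sin(7x)
y'' + 25y ≠ 0 (frequency mismatch: got 49 instead of 25)

No, it is not a solution.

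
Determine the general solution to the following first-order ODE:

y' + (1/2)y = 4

Using integrating factor method:

General solution: y = 8 + Ce^(-x/2)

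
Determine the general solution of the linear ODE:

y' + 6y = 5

Using integrating factor method:

General solution: y = 5/6 + Ce^(-6x)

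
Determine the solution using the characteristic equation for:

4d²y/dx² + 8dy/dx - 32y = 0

Characteristic equation: 4r² + 8r - 32 = 0
Divide by 4: r² + 2r - 8 = 0
Roots: r = 2, -4 (distinct real)
General solution: y = C₁e^(2x) + C₂e^(-4x)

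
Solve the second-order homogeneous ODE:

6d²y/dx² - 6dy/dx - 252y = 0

Characteristic equation: 6r² - 6r - 252 = 0
Divide by 6: r² - r - 42 = 0
Roots: r = 7, -6 (distinct real)
General solution: y = C₁e^(7x) + C₂e^(-6x)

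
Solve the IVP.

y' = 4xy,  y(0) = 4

General solution: y = Ce^(2x²)
Applying IC y(0) = 4:
Particular solution: y = 4e^(2x²)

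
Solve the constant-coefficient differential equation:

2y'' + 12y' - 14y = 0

Characteristic equation: 2r² + 12r - 14 = 0
Divide by 2: r² + 6r - 7 = 0
Roots: r = 1, -7 (distinct real)
General solution: y = C₁e^x + C₂e^(-7x)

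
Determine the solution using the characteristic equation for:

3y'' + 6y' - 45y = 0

Characteristic equation: 3r² + 6r - 45 = 0
Divide by 3: r² + 2r - 15 = 0
Roots: r = 3, -5 (distinct real)
General solution: y = C₁e^(3x) + C₂e^(-5x)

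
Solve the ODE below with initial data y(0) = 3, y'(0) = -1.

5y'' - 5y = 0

General solution: y = C₁e^x + C₂e^(-x)
Applying ICs: C₁ = 1, C₂ = 2
Particular solution: y = e^x + 2e^(-x)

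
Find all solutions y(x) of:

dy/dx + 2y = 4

Using integrating factor method:

General solution: y = 2 + Ce^(-2x)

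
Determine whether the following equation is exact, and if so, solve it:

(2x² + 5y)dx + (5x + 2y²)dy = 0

Verify exactness: ∂M/∂y = ∂N/∂x ✓
Find F(x,y) such that ∂F/∂x = M, ∂F/∂y = N
Solution: 2x³/3 + 5xy + 2y³/3 = C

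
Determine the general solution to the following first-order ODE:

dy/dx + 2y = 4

Using integrating factor method:

General solution: y = 2 + Ce^(-2x)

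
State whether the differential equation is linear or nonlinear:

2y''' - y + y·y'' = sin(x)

Nonlinear (y·y'' term)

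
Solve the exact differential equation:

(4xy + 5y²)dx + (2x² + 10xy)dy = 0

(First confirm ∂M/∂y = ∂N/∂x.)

Verify exactness: ∂M/∂y = ∂N/∂x ✓
Find F(x,y) such that ∂F/∂x = M, ∂F/∂y = N
Solution: 2x²y + 5xy² = C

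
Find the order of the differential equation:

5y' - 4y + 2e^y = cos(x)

The order is 1 (highest derivative is of order 1).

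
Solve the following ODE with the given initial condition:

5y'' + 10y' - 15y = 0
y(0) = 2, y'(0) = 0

General solution: y = C₁e^x + C₂e^(-3x)
Applying ICs: C₁ = 3/2, C₂ = 1/2
Particular solution: y = (3/2)e^x + (1/2)e^(-3x)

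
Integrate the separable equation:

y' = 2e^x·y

Separating variables and integrating:
ln|y| = 2e^x + C

General solution: y = Ce^(2e^x)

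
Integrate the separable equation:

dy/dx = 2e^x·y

Separating variables and integrating:
ln|y| = 2e^x + C

General solution: y = Ce^(2e^x)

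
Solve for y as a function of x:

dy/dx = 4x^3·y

Separating variables and integrating:
ln|y| = x^4 + C

General solution: y = Ce^(x^4)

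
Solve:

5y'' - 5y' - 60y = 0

Characteristic equation: 5r² - 5r - 60 = 0
Divide by 5: r² - r - 12 = 0
Roots: r = 4, -3 (distinct real)
General solution: y = C₁e^(4x) + C₂e^(-3x)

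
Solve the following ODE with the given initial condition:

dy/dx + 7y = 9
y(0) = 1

General solution: y = 9/7 + Ce^(-7x)
Applying y(0) = 1: C = 1 - 9/7 = -2/7
Particular solution: y = 9/7 - (2/7)e^(-7x)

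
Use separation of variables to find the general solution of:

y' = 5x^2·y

Separating variables and integrating:
ln|y| = 5x^3/3 + C

General solution: y = Ce^(5x^3/3)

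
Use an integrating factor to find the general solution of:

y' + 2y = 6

Using integrating factor method:

General solution: y = 3 + Ce^(-2x)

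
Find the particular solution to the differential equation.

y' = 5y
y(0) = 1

General solution: y = Ce^(5x)
Applying IC y(0) = 1:
Particular solution: y = e^(5x)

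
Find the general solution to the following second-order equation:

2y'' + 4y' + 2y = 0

Characteristic equation: 2r² + 4r + 2 = 0
Divide by 2: r² + 2r + 1 = 0
Factored: (r + 1)² = 0
Repeated root: r = -1
General solution: y = (C₁ + C₂x)e^(-x)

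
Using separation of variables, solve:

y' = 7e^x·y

Separating variables and integrating:
ln|y| = 7e^x + C

General solution: y = Ce^(7e^x)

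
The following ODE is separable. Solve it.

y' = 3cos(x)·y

Separating variables and integrating:
ln|y| = 3sin(x) + C

General solution: y = Ce^(3sin(x))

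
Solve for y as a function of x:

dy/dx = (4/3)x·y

Separating variables and integrating:
ln|y| = 2x^2/3 + C

General solution: y = Ce^(2x^2/3)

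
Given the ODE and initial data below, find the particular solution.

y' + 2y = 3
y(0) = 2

General solution: y = 3/2 + Ce^(-2x)
Applying y(0) = 2: C = 2 - 3/2 = 1/2
Particular solution: y = 3/2 + (1/2)e^(-2x)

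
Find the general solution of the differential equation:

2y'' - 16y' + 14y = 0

Characteristic equation: 2r² - 16r + 14 = 0
Divide by 2: r² - 8r + 7 = 0
Roots: r = 1, 7 (distinct real)
General solution: y = C₁e^x + C₂e^(7x)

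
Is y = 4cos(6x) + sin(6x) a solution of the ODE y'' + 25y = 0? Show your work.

Verification:
y'' = -144cos(6x) - 36sin(6x)
y'' + 25y ≠ 0 (frequency mismatch: got 36 instead of 25)

No, it is not a solution.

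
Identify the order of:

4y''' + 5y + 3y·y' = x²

The order is 3 (highest derivative is of order 3).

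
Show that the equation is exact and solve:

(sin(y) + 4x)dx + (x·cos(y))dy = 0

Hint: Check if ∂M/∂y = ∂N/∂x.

Verify exactness: ∂M/∂y = ∂N/∂x ✓
Find F(x,y) such that ∂F/∂x = M, ∂F/∂y = N
Solution: x·sin(y) + 2x² = C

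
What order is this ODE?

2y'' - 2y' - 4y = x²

The order is 2 (highest derivative is of order 2).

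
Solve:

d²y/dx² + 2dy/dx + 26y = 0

Characteristic equation: r² + 2r + 26 = 0
Roots: r = -1 ± 5i (complex conjugates)
General solution: y = e^(-x)(C₁cos(5x) + C₂sin(5x))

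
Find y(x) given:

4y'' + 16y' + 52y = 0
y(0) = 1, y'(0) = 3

General solution: y = e^(-2x)(C₁cos(3x) + C₂sin(3x))
Complex roots r = -2 ± 3i
Applying ICs: C₁ = 1, C₂ = 5/3
Particular solution: y = e^(-2x)(cos(3x) + (5/3)sin(3x))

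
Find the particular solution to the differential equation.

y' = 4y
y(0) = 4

General solution: y = Ce^(4x)
Applying IC y(0) = 4:
Particular solution: y = 4e^(4x)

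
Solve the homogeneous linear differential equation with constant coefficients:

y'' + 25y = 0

Characteristic equation: r² + 25 = 0
Roots: r = ±5i (complex conjugates)
General solution: y = C₁cos(5x) + C₂sin(5x)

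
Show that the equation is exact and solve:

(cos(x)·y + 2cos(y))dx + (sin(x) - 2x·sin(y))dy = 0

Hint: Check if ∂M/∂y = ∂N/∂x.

Verify exactness: ∂M/∂y = ∂N/∂x ✓
Find F(x,y) such that ∂F/∂x = M, ∂F/∂y = N
Solution: sin(x)·y + 2x·cos(y) = C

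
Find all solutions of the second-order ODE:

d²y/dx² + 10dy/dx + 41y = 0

Characteristic equation: r² + 10r + 41 = 0
Roots: r = -5 ± 4i (complex conjugates)
General solution: y = e^(-5x)(C₁cos(4x) + C₂sin(4x))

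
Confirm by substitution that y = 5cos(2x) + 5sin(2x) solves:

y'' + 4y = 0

Verification:
y'' = -20cos(2x) - 20sin(2x)
y'' + 4y = 0 ✓

Yes, it is a solution.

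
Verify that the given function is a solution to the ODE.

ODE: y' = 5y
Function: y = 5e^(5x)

Verification:
y = 5e^(5x)
y' = 25e^(5x)
5y = 25e^(5x)
y' = 5y ✓

Yes, it is a solution.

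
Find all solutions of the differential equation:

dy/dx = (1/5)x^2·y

Separating variables and integrating:
ln|y| = x^3/15 + C

General solution: y = Ce^(x^3/15)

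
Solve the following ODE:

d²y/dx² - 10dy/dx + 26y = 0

Characteristic equation: r² - 10r + 26 = 0
Roots: r = 5 ± i (complex conjugates)
General solution: y = e^(5x)(C₁cos(x) + C₂sin(x))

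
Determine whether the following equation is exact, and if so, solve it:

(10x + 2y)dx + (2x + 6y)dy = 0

Verify exactness: ∂M/∂y = ∂N/∂x ✓
Find F(x,y) such that ∂F/∂x = M, ∂F/∂y = N
Solution: 5x² + 2xy + 3y² = C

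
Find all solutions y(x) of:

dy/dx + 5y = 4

Using integrating factor method:

General solution: y = 4/5 + Ce^(-5x)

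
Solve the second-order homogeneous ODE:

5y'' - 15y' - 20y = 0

Characteristic equation: 5r² - 15r - 20 = 0
Divide by 5: r² - 3r - 4 = 0
Roots: r = 4, -1 (distinct real)
General solution: y = C₁e^(4x) + C₂e^(-x)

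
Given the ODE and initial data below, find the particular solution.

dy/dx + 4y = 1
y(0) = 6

General solution: y = 1/4 + Ce^(-4x)
Applying y(0) = 6: C = 6 - 1/4 = 23/4
Particular solution: y = 1/4 + (23/4)e^(-4x)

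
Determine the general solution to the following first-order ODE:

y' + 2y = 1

Using integrating factor method:

General solution: y = 1/2 + Ce^(-2x)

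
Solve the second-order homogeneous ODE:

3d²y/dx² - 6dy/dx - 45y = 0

Characteristic equation: 3r² - 6r - 45 = 0
Divide by 3: r² - 2r - 15 = 0
Roots: r = 5, -3 (distinct real)
General solution: y = C₁e^(5x) + C₂e^(-3x)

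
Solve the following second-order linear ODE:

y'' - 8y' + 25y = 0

Characteristic equation: r² - 8r + 25 = 0
Roots: r = 4 ± 3i (complex conjugates)
General solution: y = e^(4x)(C₁cos(3x) + C₂sin(3x))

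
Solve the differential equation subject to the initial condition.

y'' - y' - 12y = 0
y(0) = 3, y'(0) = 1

General solution: y = C₁e^(4x) + C₂e^(-3x)
Applying ICs: C₁ = 10/7, C₂ = 11/7
Particular solution: y = (10/7)e^(4x) + (11/7)e^(-3x)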